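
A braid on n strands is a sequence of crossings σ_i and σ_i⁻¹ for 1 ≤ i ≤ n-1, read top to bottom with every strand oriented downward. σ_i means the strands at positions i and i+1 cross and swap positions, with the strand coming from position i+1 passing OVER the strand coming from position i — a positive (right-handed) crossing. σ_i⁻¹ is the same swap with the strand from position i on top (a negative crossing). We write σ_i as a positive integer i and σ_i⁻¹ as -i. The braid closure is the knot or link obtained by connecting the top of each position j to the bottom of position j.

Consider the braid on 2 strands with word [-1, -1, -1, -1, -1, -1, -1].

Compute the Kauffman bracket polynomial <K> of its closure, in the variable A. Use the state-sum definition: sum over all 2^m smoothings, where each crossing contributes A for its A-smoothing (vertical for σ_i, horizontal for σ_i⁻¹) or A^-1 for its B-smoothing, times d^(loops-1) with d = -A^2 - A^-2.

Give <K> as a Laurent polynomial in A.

Braid: s1^-1 s1^-1 s1^-1 s1^-1 s1^-1 s1^-1 s1^-1 on 2 strands, 7 crossings.
Writhe w = (#positive) - (#negative) = 0 - 7 = -7.
Computing the Kauffman bracket via state sum. There are 2^7 = 128 states.
Each crossing splits two ways (0=vertical, 1=horizontal). The state's weight is A^(#A-smoothings - #B-smoothings) * d^(loops - 1).
Tabulate the states by total A-exponent and number of loops L (A-exp: L × count):
  A^7: L=7 ×1
  A^5: L=6 ×7
  A^3: L=5 ×21
  A^1: L=4 ×35
  A^-1: L=3 ×35
  A^-3: L=2 ×21
  A^-5: L=1 ×7
  A^-7: L=2 ×1
Each group contributes A^e * Σ count * d^(L-1):
Powers of d = -A^2 - A^-2: d^2 = A^4 + 2 + A^-4; d^3 = -A^6 - 3*A^2 - 3*A^-2 - A^-6; d^4 = A^8 + 4*A^4 + 6 + 4*A^-4 + A^-8; d^5 = -A^10 - 5*A^6 - 10*A^2 - 10*A^-2 - 5*A^-6 - A^-10; d^6 = A^12 + 6*A^8 + 15*A^4 + 20 + 15*A^-4 + 6*A^-8 + A^-12.
  A^7 * (d^6) = A^19 + 6*A^15 + 15*A^11 + 20*A^7 + 15*A^3 + 6*A^-1 + A^-5
  A^5 * (7*d^5) = -7*A^15 - 35*A^11 - 70*A^7 - 70*A^3 - 35*A^-1 - 7*A^-5
  A^3 * (21*d^4) = 21*A^11 + 84*A^7 + 126*A^3 + 84*A^-1 + 21*A^-5
  A^1 * (35*d^3) = -35*A^7 - 105*A^3 - 105*A^-1 - 35*A^-5
  A^-1 * (35*d^2) = 35*A^3 + 70*A^-1 + 35*A^-5
  A^-3 * (21*d) = -21*A^-1 - 21*A^-5
  A^-5 * (7) = 7*A^-5
  A^-7 * (d) = -A^-5 - A^-9
Summing the groups: <K> = A^19 - A^15 + A^11 - A^7 + A^3 - A^-1 - A^-9

Answer: A^19 - A^15 + A^11 - A^7 + A^3 - A^-1 - A^-9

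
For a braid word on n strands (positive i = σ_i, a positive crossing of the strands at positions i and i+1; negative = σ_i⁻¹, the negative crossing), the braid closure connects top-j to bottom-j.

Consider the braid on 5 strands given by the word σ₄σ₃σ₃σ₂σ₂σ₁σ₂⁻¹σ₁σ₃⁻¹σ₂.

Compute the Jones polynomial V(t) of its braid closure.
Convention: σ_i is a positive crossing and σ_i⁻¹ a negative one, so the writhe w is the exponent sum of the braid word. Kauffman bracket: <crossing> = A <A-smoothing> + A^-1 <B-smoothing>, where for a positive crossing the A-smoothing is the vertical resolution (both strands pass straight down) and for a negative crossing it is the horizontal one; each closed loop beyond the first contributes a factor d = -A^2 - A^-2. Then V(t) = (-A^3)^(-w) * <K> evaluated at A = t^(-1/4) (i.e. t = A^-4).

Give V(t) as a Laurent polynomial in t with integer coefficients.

-t^8 + t^7 - 2*t^6 + 3*t^5 - 2*t^4 + 3*t^3 - 2*t^2 + t

Derivation:
Braid: s4 s3 s3 s2 s2 s1 s2^-1 s1 s3^-1 s2 on 5 strands, 10 crossings.
Writhe w = (#positive) - (#negative) = 8 - 2 = 6.
Computing the Kauffman bracket via state sum. There are 2^10 = 1024 states.
Smooth each crossing (0=||, 1=⌣⌢); contribution A^(Σ sign_k(1-2s_k)) * d^(L-1).
Tabulate the states by total A-exponent and number of loops L (A-exp: L × count):
  A^10: L=3 ×1
  A^8: L=2 ×3, L=4 ×7
  A^6: L=1 ×2, L=3 ×29, L=5 ×14
  A^4: L=2 ×39, L=4 ×72, L=6 ×9
  A^2: L=1 ×17, L=3 ×137, L=5 ×54, L=7 ×2
  A^0: L=2 ×109, L=4 ×128, L=6 ×15
  A^-2: L=1 ×30, L=3 ×132, L=5 ×47, L=7 ×1
  A^-4: L=2 ×49, L=4 ×65, L=6 ×6
  A^-6: L=3 ×31, L=5 ×14
  A^-8: L=4 ×9, L=6 ×1
  A^-10: L=5 ×1
Each group contributes A^e * Σ count * d^(L-1):
Powers of d = -A^2 - A^-2: d^2 = A^4 + 2 + A^-4; d^3 = -A^6 - 3*A^2 - 3*A^-2 - A^-6; d^4 = A^8 + 4*A^4 + 6 + 4*A^-4 + A^-8; d^5 = -A^10 - 5*A^6 - 10*A^2 - 10*A^-2 - 5*A^-6 - A^-10; d^6 = A^12 + 6*A^8 + 15*A^4 + 20 + 15*A^-4 + 6*A^-8 + A^-12.
  A^10 * (d^2) = A^14 + 2*A^10 + A^6
  A^8 * (3*d + 7*d^3) = -7*A^14 - 24*A^10 - 24*A^6 - 7*A^2
  A^6 * (2 + 29*d^2 + 14*d^4) = 14*A^14 + 85*A^10 + 144*A^6 + 85*A^2 + 14*A^-2
  A^4 * (39*d + 72*d^3 + 9*d^5) = -9*A^14 - 117*A^10 - 345*A^6 - 345*A^2 - 117*A^-2 - 9*A^-6
  A^2 * (17 + 137*d^2 + 54*d^4 + 2*d^6) = 2*A^14 + 66*A^10 + 383*A^6 + 655*A^2 + 383*A^-2 + 66*A^-6 + 2*A^-10
  A^0 * (109*d + 128*d^3 + 15*d^5) = -15*A^10 - 203*A^6 - 643*A^2 - 643*A^-2 - 203*A^-6 - 15*A^-10
  A^-2 * (30 + 132*d^2 + 47*d^4 + d^6) = A^10 + 53*A^6 + 335*A^2 + 596*A^-2 + 335*A^-6 + 53*A^-10 + A^-14
  A^-4 * (49*d + 65*d^3 + 6*d^5) = -6*A^6 - 95*A^2 - 304*A^-2 - 304*A^-6 - 95*A^-10 - 6*A^-14
  A^-6 * (31*d^2 + 14*d^4) = 14*A^2 + 87*A^-2 + 146*A^-6 + 87*A^-10 + 14*A^-14
  A^-8 * (9*d^3 + d^5) = -A^2 - 14*A^-2 - 37*A^-6 - 37*A^-10 - 14*A^-14 - A^-18
  A^-10 * (d^4) = A^-2 + 4*A^-6 + 6*A^-10 + 4*A^-14 + A^-18
Summing the groups: <K> = A^14 - 2*A^10 + 3*A^6 - 2*A^2 + 3*A^-2 - 2*A^-6 + A^-10 - A^-14
Normalise by the writhe: (-A^3)^(-w) = (-A^3)^(-6) = A^-18, so f(A) = A^-18 * <K> = A^-4 - 2*A^-8 + 3*A^-12 - 2*A^-16 + 3*A^-20 - 2*A^-24 + A^-28 - A^-32.
Substitute A = t^(-1/4), i.e. A^e → t^(-e/4): V(t) = -t^8 + t^7 - 2*t^6 + 3*t^5 - 2*t^4 + 3*t^3 - 2*t^2 + t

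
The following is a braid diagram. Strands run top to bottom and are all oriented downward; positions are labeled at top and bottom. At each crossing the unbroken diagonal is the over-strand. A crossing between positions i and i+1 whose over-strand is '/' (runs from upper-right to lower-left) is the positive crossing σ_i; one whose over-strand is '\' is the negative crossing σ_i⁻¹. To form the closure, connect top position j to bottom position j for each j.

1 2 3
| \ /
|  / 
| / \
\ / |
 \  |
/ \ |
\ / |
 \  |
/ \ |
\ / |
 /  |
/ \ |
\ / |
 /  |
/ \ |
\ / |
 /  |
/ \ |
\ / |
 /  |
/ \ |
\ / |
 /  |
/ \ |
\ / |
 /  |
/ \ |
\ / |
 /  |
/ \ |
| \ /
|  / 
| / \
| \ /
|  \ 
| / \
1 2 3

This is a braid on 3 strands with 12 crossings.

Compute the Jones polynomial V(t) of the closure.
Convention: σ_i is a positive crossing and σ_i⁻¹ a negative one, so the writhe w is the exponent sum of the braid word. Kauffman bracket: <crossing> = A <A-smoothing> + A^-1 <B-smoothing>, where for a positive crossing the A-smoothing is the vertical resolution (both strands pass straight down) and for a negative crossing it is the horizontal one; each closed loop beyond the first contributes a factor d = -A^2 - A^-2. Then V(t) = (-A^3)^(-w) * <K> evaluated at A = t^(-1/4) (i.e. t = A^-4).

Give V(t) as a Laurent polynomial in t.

Reading the diagram top to bottom ('/'-over between positions i,i+1 = s_i, '\'-over = s_i^-1): braid word = s2 s1^-1 s1^-1 s1 s1 s1 s1 s1 s1 s1 s2 s2^-1.
The presented braid s2 s1^-1 s1^-1 s1 s1 s1 s1 s1 s1 s1 s2 s2^-1 on 3 strands reduces by inverse Markov moves (closure unchanged at each step):
  Deconjugate: the word is γ·β·γ⁻¹ with γ = s2 (prefix) and γ⁻¹ = s2^-1 (suffix); strip both.
  Destabilize: the word has the form β·s2 where s2 occurs only as the final letter (β ∈ B_2); drop it and the last strand → 2 strands.
  Deconjugate: the word is γ·β·γ⁻¹ with γ = s1^-1 s1^-1 (prefix) and γ⁻¹ = s1 s1 (suffix); strip both.
Reduced to β = s1 s1 s1 s1 s1 on 2 strands, 5 crossings.
Compute on β:
Braid: s1 s1 s1 s1 s1 on 2 strands, 5 crossings.
Writhe w = (#positive) - (#negative) = 5 - 0 = 5.
Computing the Kauffman bracket via state sum. There are 2^5 = 32 states.
For each crossing: s=0 is the vertical smoothing, s=1 horizontal. Crossing k contributes A^(sign_k * (1 - 2*s_k)); loop factor d = -A^2 - A^-2.
  state 00000: A-exp=+5, loops=2, term = A^5 * d^1
  state 00001: A-exp=+3, loops=1, term = A^3 * d^0
  state 00010: A-exp=+3, loops=1, term = A^3 * d^0
  state 00011: A-exp=+1, loops=2, term = A^1 * d^1
  state 00100: A-exp=+3, loops=1, term = A^3 * d^0
  state 00101: A-exp=+1, loops=2, term = A^1 * d^1
  state 00110: A-exp=+1, loops=2, term = A^1 * d^1
  state 00111: A-exp=-1, loops=3, term = A^-1 * d^2
  state 01000: A-exp=+3, loops=1, term = A^3 * d^0
  state 01001: A-exp=+1, loops=2, term = A^1 * d^1
  state 01010: A-exp=+1, loops=2, term = A^1 * d^1
  state 01011: A-exp=-1, loops=3, term = A^-1 * d^2
  state 01100: A-exp=+1, loops=2, term = A^1 * d^1
  state 01101: A-exp=-1, loops=3, term = A^-1 * d^2
  state 01110: A-exp=-1, loops=3, term = A^-1 * d^2
  state 01111: A-exp=-3, loops=4, term = A^-3 * d^3
  state 10000: A-exp=+3, loops=1, term = A^3 * d^0
  state 10001: A-exp=+1, loops=2, term = A^1 * d^1
  state 10010: A-exp=+1, loops=2, term = A^1 * d^1
  state 10011: A-exp=-1, loops=3, term = A^-1 * d^2
  state 10100: A-exp=+1, loops=2, term = A^1 * d^1
  state 10101: A-exp=-1, loops=3, term = A^-1 * d^2
  state 10110: A-exp=-1, loops=3, term = A^-1 * d^2
  state 10111: A-exp=-3, loops=4, term = A^-3 * d^3
  state 11000: A-exp=+1, loops=2, term = A^1 * d^1
  state 11001: A-exp=-1, loops=3, term = A^-1 * d^2
  state 11010: A-exp=-1, loops=3, term = A^-1 * d^2
  state 11011: A-exp=-3, loops=4, term = A^-3 * d^3
  state 11100: A-exp=-1, loops=3, term = A^-1 * d^2
  state 11101: A-exp=-3, loops=4, term = A^-3 * d^3
  state 11110: A-exp=-3, loops=4, term = A^-3 * d^3
  state 11111: A-exp=-5, loops=5, term = A^-5 * d^4
Collect the terms by A-exponent (count of states per loop number):
Powers of d = -A^2 - A^-2: d^2 = A^4 + 2 + A^-4; d^3 = -A^6 - 3*A^2 - 3*A^-2 - A^-6; d^4 = A^8 + 4*A^4 + 6 + 4*A^-4 + A^-8.
  A^5 * (d) = -A^7 - A^3
  A^3 * (5) = 5*A^3
  A^1 * (10*d) = -10*A^3 - 10*A^-1
  A^-1 * (10*d^2) = 10*A^3 + 20*A^-1 + 10*A^-5
  A^-3 * (5*d^3) = -5*A^3 - 15*A^-1 - 15*A^-5 - 5*A^-9
  A^-5 * (d^4) = A^3 + 4*A^-1 + 6*A^-5 + 4*A^-9 + A^-13
Summing the groups: <K> = -A^7 - A^-1 + A^-5 - A^-9 + A^-13
Normalise by the writhe: (-A^3)^(-w) = (-A^3)^(-5) = -A^-15, so f(A) = -A^-15 * <K> = A^-8 + A^-16 - A^-20 + A^-24 - A^-28.
Substitute A = t^(-1/4), i.e. A^e → t^(-e/4): V(t) = -t^7 + t^6 - t^5 + t^4 + t^2

Answer: -t^7 + t^6 - t^5 + t^4 + t^2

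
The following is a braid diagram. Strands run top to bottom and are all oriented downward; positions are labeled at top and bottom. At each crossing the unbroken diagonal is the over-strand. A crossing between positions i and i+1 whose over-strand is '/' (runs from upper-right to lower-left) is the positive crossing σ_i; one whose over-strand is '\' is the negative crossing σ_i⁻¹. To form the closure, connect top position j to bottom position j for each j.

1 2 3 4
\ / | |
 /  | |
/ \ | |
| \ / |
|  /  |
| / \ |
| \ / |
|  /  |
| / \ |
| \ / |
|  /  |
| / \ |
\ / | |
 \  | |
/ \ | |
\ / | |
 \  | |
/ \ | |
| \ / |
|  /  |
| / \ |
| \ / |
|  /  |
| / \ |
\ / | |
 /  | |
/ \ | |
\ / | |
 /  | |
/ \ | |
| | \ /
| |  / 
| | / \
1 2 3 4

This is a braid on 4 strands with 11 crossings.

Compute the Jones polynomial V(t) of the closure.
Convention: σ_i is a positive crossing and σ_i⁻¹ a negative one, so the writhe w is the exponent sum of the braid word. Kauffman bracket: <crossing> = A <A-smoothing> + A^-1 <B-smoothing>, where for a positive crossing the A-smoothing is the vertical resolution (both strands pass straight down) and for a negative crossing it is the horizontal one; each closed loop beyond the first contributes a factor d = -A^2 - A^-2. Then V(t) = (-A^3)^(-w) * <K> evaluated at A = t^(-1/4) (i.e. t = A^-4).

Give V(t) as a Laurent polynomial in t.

t^10 - 3*t^9 + 5*t^8 - 7*t^7 + 7*t^6 - 7*t^5 + 6*t^4 - 3*t^3 + 2*t^2

Derivation:
Reading the diagram top to bottom ('/'-over between positions i,i+1 = s_i, '\'-over = s_i^-1): braid word = s1 s2 s2 s2 s1^-1 s1^-1 s2 s2 s1 s1 s3.
The presented braid s1 s2 s2 s2 s1^-1 s1^-1 s2 s2 s1 s1 s3 on 4 strands reduces by inverse Markov moves (closure unchanged at each step):
  Destabilize: the word has the form β·s3 where s3 occurs only as the final letter (β ∈ B_3); drop it and the last strand → 3 strands.
Reduced to β = s1 s2 s2 s2 s1^-1 s1^-1 s2 s2 s1 s1 on 3 strands, 10 crossings.
Compute on β:
Braid: s1 s2 s2 s2 s1^-1 s1^-1 s2 s2 s1 s1 on 3 strands, 10 crossings.
Writhe w = (#positive) - (#negative) = 8 - 2 = 6.
Computing the Kauffman bracket via state sum. There are 2^10 = 1024 states.
For each crossing: s=0 is the vertical smoothing, s=1 horizontal. Crossing k contributes A^(sign_k * (1 - 2*s_k)); loop factor d = -A^2 - A^-2.
Tabulate the states by total A-exponent and number of loops L (A-exp: L × count):
  A^10: L=3 ×1
  A^8: L=2 ×7, L=4 ×3
  A^6: L=1 ×10, L=3 ×32, L=5 ×3
  A^4: L=2 ×76, L=4 ×43, L=6 ×1
  A^2: L=1 ×51, L=3 ×132, L=5 ×27
  A^0: L=2 ×135, L=4 ×109, L=6 ×8
  A^-2: L=3 ×161, L=5 ×48, L=7 ×1
  A^-4: L=4 ×109, L=6 ×11
  A^-6: L=5 ×44, L=7 ×1
  A^-8: L=6 ×10
  A^-10: L=7 ×1
Each group contributes A^e * Σ count * d^(L-1):
Powers of d = -A^2 - A^-2: d^2 = A^4 + 2 + A^-4; d^3 = -A^6 - 3*A^2 - 3*A^-2 - A^-6; d^4 = A^8 + 4*A^4 + 6 + 4*A^-4 + A^-8; d^5 = -A^10 - 5*A^6 - 10*A^2 - 10*A^-2 - 5*A^-6 - A^-10; d^6 = A^12 + 6*A^8 + 15*A^4 + 20 + 15*A^-4 + 6*A^-8 + A^-12.
  A^10 * (d^2) = A^14 + 2*A^10 + A^6
  A^8 * (7*d + 3*d^3) = -3*A^14 - 16*A^10 - 16*A^6 - 3*A^2
  A^6 * (10 + 32*d^2 + 3*d^4) = 3*A^14 + 44*A^10 + 92*A^6 + 44*A^2 + 3*A^-2
  A^4 * (76*d + 43*d^3 + d^5) = -A^14 - 48*A^10 - 215*A^6 - 215*A^2 - 48*A^-2 - A^-6
  A^2 * (51 + 132*d^2 + 27*d^4) = 27*A^10 + 240*A^6 + 477*A^2 + 240*A^-2 + 27*A^-6
  A^0 * (135*d + 109*d^3 + 8*d^5) = -8*A^10 - 149*A^6 - 542*A^2 - 542*A^-2 - 149*A^-6 - 8*A^-10
  A^-2 * (161*d^2 + 48*d^4 + d^6) = A^10 + 54*A^6 + 368*A^2 + 630*A^-2 + 368*A^-6 + 54*A^-10 + A^-14
  A^-4 * (109*d^3 + 11*d^5) = -11*A^6 - 164*A^2 - 437*A^-2 - 437*A^-6 - 164*A^-10 - 11*A^-14
  A^-6 * (44*d^4 + d^6) = A^6 + 50*A^2 + 191*A^-2 + 284*A^-6 + 191*A^-10 + 50*A^-14 + A^-18
  A^-8 * (10*d^5) = -10*A^2 - 50*A^-2 - 100*A^-6 - 100*A^-10 - 50*A^-14 - 10*A^-18
  A^-10 * (d^6) = A^2 + 6*A^-2 + 15*A^-6 + 20*A^-10 + 15*A^-14 + 6*A^-18 + A^-22
Summing the groups: <K> = 2*A^10 - 3*A^6 + 6*A^2 - 7*A^-2 + 7*A^-6 - 7*A^-10 + 5*A^-14 - 3*A^-18 + A^-22
Normalise by the writhe: (-A^3)^(-w) = (-A^3)^(-6) = A^-18, so f(A) = A^-18 * <K> = 2*A^-8 - 3*A^-12 + 6*A^-16 - 7*A^-20 + 7*A^-24 - 7*A^-28 + 5*A^-32 - 3*A^-36 + A^-40.
Substitute A = t^(-1/4), i.e. A^e → t^(-e/4): V(t) = t^10 - 3*t^9 + 5*t^8 - 7*t^7 + 7*t^6 - 7*t^5 + 6*t^4 - 3*t^3 + 2*t^2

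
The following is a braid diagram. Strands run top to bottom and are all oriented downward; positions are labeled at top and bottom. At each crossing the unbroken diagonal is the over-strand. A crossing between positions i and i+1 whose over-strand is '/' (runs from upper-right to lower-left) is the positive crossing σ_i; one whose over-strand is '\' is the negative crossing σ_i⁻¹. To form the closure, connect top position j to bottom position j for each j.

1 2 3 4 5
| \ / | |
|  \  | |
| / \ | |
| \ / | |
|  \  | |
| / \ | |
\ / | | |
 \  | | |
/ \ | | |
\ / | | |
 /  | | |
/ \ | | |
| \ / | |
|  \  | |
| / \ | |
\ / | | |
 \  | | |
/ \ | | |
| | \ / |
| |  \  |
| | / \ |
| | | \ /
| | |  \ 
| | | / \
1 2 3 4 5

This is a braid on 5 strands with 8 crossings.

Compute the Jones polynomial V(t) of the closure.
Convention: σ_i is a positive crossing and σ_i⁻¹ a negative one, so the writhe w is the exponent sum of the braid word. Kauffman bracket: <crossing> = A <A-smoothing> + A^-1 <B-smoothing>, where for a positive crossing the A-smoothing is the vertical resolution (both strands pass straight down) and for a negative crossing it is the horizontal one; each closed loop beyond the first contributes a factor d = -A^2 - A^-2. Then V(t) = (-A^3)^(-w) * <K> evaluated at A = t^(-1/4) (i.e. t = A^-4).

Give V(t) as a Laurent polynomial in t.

t^-1 + t^-3 - t^-4

Derivation:
Reading the diagram top to bottom ('/'-over between positions i,i+1 = s_i, '\'-over = s_i^-1): braid word = s2^-1 s2^-1 s1^-1 s1 s2^-1 s1^-1 s3^-1 s4^-1.
The presented braid s2^-1 s2^-1 s1^-1 s1 s2^-1 s1^-1 s3^-1 s4^-1 on 5 strands reduces by inverse Markov moves (closure unchanged at each step):
  Destabilize: the word has the form β·s4^-1 where s4^-1 occurs only as the final letter (β ∈ B_4); drop it and the last strand → 4 strands.
  Destabilize: the word has the form β·s3^-1 where s3^-1 occurs only as the final letter (β ∈ B_3); drop it and the last strand → 3 strands.
Reduced to β = s2^-1 s2^-1 s1^-1 s1 s2^-1 s1^-1 on 3 strands, 6 crossings.
Compute on β:
First cancel adjacent σ_i σ_i⁻¹ pairs (Reidemeister II — same braid, same closure): s2^-1 s2^-1 s1^-1 s1 s2^-1 s1^-1 → s2^-1 s2^-1 s2^-1 s1^-1.
Braid: s2^-1 s2^-1 s2^-1 s1^-1 on 3 strands, 4 crossings.
Writhe w = (#positive) - (#negative) = 0 - 4 = -4.
State-sum expansion of <K>. There are 2^4 = 16 states.
For each crossing: s=0 is the vertical smoothing, s=1 horizontal. Crossing k contributes A^(sign_k * (1 - 2*s_k)); loop factor d = -A^2 - A^-2.
  state 0000: A-exp=-4, loops=3, term = A^-4 * d^2
  state 0001: A-exp=-2, loops=2, term = A^-2 * d^1
  state 0010: A-exp=-2, loops=2, term = A^-2 * d^1
  state 0011: A-exp=+0, loops=1, term = A^0 * d^0
  state 0100: A-exp=-2, loops=2, term = A^-2 * d^1
  state 0101: A-exp=+0, loops=1, term = A^0 * d^0
  state 0110: A-exp=+0, loops=3, term = A^0 * d^2
  state 0111: A-exp=+2, loops=2, term = A^2 * d^1
  state 1000: A-exp=-2, loops=2, term = A^-2 * d^1
  state 1001: A-exp=+0, loops=1, term = A^0 * d^0
  state 1010: A-exp=+0, loops=3, term = A^0 * d^2
  state 1011: A-exp=+2, loops=2, term = A^2 * d^1
  state 1100: A-exp=+0, loops=3, term = A^0 * d^2
  state 1101: A-exp=+2, loops=2, term = A^2 * d^1
  state 1110: A-exp=+2, loops=4, term = A^2 * d^3
  state 1111: A-exp=+4, loops=3, term = A^4 * d^2
Collect the terms by A-exponent (count of states per loop number):
Powers of d = -A^2 - A^-2: d^2 = A^4 + 2 + A^-4; d^3 = -A^6 - 3*A^2 - 3*A^-2 - A^-6.
  A^4 * (d^2) = A^8 + 2*A^4 + 1
  A^2 * (3*d + d^3) = -A^8 - 6*A^4 - 6 - A^-4
  A^0 * (3 + 3*d^2) = 3*A^4 + 9 + 3*A^-4
  A^-2 * (4*d) = -4 - 4*A^-4
  A^-4 * (d^2) = 1 + 2*A^-4 + A^-8
Summing the groups: <K> = -A^4 + 1 + A^-8
Normalise by the writhe: (-A^3)^(-w) = (-A^3)^(4) = A^12, so f(A) = A^12 * <K> = -A^16 + A^12 + A^4.
Substitute A = t^(-1/4), i.e. A^e → t^(-e/4): V(t) = t^-1 + t^-3 - t^-4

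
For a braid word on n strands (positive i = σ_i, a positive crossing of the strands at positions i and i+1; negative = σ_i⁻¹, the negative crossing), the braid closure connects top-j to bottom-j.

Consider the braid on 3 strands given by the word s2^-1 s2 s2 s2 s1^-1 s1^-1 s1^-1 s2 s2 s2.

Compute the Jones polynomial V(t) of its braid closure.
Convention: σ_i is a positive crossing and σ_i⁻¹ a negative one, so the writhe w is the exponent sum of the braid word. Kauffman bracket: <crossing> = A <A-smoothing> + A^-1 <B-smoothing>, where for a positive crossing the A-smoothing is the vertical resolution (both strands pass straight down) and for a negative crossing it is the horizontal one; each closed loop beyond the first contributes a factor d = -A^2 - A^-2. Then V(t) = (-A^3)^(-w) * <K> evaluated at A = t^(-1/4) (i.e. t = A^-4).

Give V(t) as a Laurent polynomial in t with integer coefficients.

-t^6 + t^5 - 2*t^4 + 3*t^3 - 2*t^2 + 3*t - 1 + t^-1 - t^-2

Derivation:
The presented braid s2^-1 s2 s2 s2 s1^-1 s1^-1 s1^-1 s2 s2 s2 on 3 strands reduces by inverse Markov moves (closure unchanged at each step):
  Deconjugate: the word is γ·β·γ⁻¹ with γ = s2^-1 (prefix) and γ⁻¹ = s2 (suffix); strip both.
Reduced to β = s2 s2 s2 s1^-1 s1^-1 s1^-1 s2 s2 on 3 strands, 8 crossings.
Compute on β:
Braid: s2 s2 s2 s1^-1 s1^-1 s1^-1 s2 s2 on 3 strands, 8 crossings.
Writhe w = (#positive) - (#negative) = 5 - 3 = 2.
State-sum expansion of <K>. There are 2^8 = 256 states.
Smooth each crossing (0=||, 1=⌣⌢); contribution A^(Σ sign_k(1-2s_k)) * d^(L-1).
Tabulate the states by total A-exponent and number of loops L (A-exp: L × count):
  A^8: L=4 ×1
  A^6: L=3 ×8
  A^4: L=2 ×18, L=4 ×10
  A^2: L=1 ×15, L=3 ×31, L=5 ×10
  A^0: L=2 ×35, L=4 ×30, L=6 ×5
  A^-2: L=3 ×40, L=5 ×15, L=7 ×1
  A^-4: L=4 ×25, L=6 ×3
  A^-6: L=5 ×8
  A^-8: L=6 ×1
Each group contributes A^e * Σ count * d^(L-1):
Powers of d = -A^2 - A^-2: d^2 = A^4 + 2 + A^-4; d^3 = -A^6 - 3*A^2 - 3*A^-2 - A^-6; d^4 = A^8 + 4*A^4 + 6 + 4*A^-4 + A^-8; d^5 = -A^10 - 5*A^6 - 10*A^2 - 10*A^-2 - 5*A^-6 - A^-10; d^6 = A^12 + 6*A^8 + 15*A^4 + 20 + 15*A^-4 + 6*A^-8 + A^-12.
  A^8 * (d^3) = -A^14 - 3*A^10 - 3*A^6 - A^2
  A^6 * (8*d^2) = 8*A^10 + 16*A^6 + 8*A^2
  A^4 * (18*d + 10*d^3) = -10*A^10 - 48*A^6 - 48*A^2 - 10*A^-2
  A^2 * (15 + 31*d^2 + 10*d^4) = 10*A^10 + 71*A^6 + 137*A^2 + 71*A^-2 + 10*A^-6
  A^0 * (35*d + 30*d^3 + 5*d^5) = -5*A^10 - 55*A^6 - 175*A^2 - 175*A^-2 - 55*A^-6 - 5*A^-10
  A^-2 * (40*d^2 + 15*d^4 + d^6) = A^10 + 21*A^6 + 115*A^2 + 190*A^-2 + 115*A^-6 + 21*A^-10 + A^-14
  A^-4 * (25*d^3 + 3*d^5) = -3*A^6 - 40*A^2 - 105*A^-2 - 105*A^-6 - 40*A^-10 - 3*A^-14
  A^-6 * (8*d^4) = 8*A^2 + 32*A^-2 + 48*A^-6 + 32*A^-10 + 8*A^-14
  A^-8 * (d^5) = -A^2 - 5*A^-2 - 10*A^-6 - 10*A^-10 - 5*A^-14 - A^-18
Summing the groups: <K> = -A^14 + A^10 - A^6 + 3*A^2 - 2*A^-2 + 3*A^-6 - 2*A^-10 + A^-14 - A^-18
Normalise by the writhe: (-A^3)^(-w) = (-A^3)^(-2) = A^-6, so f(A) = A^-6 * <K> = -A^8 + A^4 - 1 + 3*A^-4 - 2*A^-8 + 3*A^-12 - 2*A^-16 + A^-20 - A^-24.
Substitute A = t^(-1/4), i.e. A^e → t^(-e/4): V(t) = -t^6 + t^5 - 2*t^4 + 3*t^3 - 2*t^2 + 3*t - 1 + t^-1 - t^-2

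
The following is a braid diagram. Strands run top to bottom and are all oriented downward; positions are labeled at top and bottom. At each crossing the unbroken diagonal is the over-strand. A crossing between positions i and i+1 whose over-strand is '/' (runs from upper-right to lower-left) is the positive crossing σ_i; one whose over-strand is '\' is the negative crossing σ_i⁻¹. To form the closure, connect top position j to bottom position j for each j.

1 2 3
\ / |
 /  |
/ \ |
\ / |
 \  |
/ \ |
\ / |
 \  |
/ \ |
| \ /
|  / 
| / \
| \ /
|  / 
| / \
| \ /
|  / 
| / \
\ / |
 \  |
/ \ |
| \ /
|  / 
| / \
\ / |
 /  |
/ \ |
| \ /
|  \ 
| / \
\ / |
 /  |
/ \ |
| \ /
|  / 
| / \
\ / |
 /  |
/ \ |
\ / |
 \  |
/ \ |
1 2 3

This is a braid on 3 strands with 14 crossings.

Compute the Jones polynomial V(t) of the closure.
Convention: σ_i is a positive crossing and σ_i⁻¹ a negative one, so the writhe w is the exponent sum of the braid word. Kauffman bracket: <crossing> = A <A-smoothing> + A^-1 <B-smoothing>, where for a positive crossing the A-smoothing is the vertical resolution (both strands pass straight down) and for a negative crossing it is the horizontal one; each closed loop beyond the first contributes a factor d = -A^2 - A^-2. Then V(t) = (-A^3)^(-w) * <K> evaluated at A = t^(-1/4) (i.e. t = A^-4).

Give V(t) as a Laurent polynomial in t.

-t^8 + t^7 - 2*t^6 + 3*t^5 - 3*t^4 + 4*t^3 - 2*t^2 + 2*t - 1

Derivation:
Reading the diagram top to bottom ('/'-over between positions i,i+1 = s_i, '\'-over = s_i^-1): braid word = s1 s1^-1 s1^-1 s2 s2 s2 s1^-1 s2 s1 s2^-1 s1 s2 s1 s1^-1.
The presented braid s1 s1^-1 s1^-1 s2 s2 s2 s1^-1 s2 s1 s2^-1 s1 s2 s1 s1^-1 on 3 strands reduces by inverse Markov moves (closure unchanged at each step):
  Deconjugate: the word is γ·β·γ⁻¹ with γ = s1 s1^-1 (prefix) and γ⁻¹ = s1 s1^-1 (suffix); strip both.
Reduced to β = s1^-1 s2 s2 s2 s1^-1 s2 s1 s2^-1 s1 s2 on 3 strands, 10 crossings.
Compute on β:
Braid: s1^-1 s2 s2 s2 s1^-1 s2 s1 s2^-1 s1 s2 on 3 strands, 10 crossings.
Writhe w = (#positive) - (#negative) = 7 - 3 = 4.
Computing the Kauffman bracket via state sum. There are 2^10 = 1024 states.
Smooth each crossing (0=||, 1=⌣⌢); contribution A^(Σ sign_k(1-2s_k)) * d^(L-1).
Tabulate the states by total A-exponent and number of loops L (A-exp: L × count):
  A^10: L=2 ×1
  A^8: L=1 ×5, L=3 ×5
  A^6: L=2 ×39, L=4 ×6
  A^4: L=1 ×34, L=3 ×85, L=5 ×1
  A^2: L=2 ×138, L=4 ×72
  A^0: L=1 ×48, L=3 ×167, L=5 ×37
  A^-2: L=2 ×91, L=4 ×109, L=6 ×10
  A^-4: L=3 ×82, L=5 ×37, L=7 ×1
  A^-6: L=4 ×40, L=6 ×5
  A^-8: L=5 ×10
  A^-10: L=6 ×1
Each group contributes A^e * Σ count * d^(L-1):
Powers of d = -A^2 - A^-2: d^2 = A^4 + 2 + A^-4; d^3 = -A^6 - 3*A^2 - 3*A^-2 - A^-6; d^4 = A^8 + 4*A^4 + 6 + 4*A^-4 + A^-8; d^5 = -A^10 - 5*A^6 - 10*A^2 - 10*A^-2 - 5*A^-6 - A^-10; d^6 = A^12 + 6*A^8 + 15*A^4 + 20 + 15*A^-4 + 6*A^-8 + A^-12.
  A^10 * (d) = -A^12 - A^8
  A^8 * (5 + 5*d^2) = 5*A^12 + 15*A^8 + 5*A^4
  A^6 * (39*d + 6*d^3) = -6*A^12 - 57*A^8 - 57*A^4 - 6
  A^4 * (34 + 85*d^2 + d^4) = A^12 + 89*A^8 + 210*A^4 + 89 + A^-4
  A^2 * (138*d + 72*d^3) = -72*A^8 - 354*A^4 - 354 - 72*A^-4
  A^0 * (48 + 167*d^2 + 37*d^4) = 37*A^8 + 315*A^4 + 604 + 315*A^-4 + 37*A^-8
  A^-2 * (91*d + 109*d^3 + 10*d^5) = -10*A^8 - 159*A^4 - 518 - 518*A^-4 - 159*A^-8 - 10*A^-12
  A^-4 * (82*d^2 + 37*d^4 + d^6) = A^8 + 43*A^4 + 245 + 406*A^-4 + 245*A^-8 + 43*A^-12 + A^-16
  A^-6 * (40*d^3 + 5*d^5) = -5*A^4 - 65 - 170*A^-4 - 170*A^-8 - 65*A^-12 - 5*A^-16
  A^-8 * (10*d^4) = 10 + 40*A^-4 + 60*A^-8 + 40*A^-12 + 10*A^-16
  A^-10 * (d^5) = -1 - 5*A^-4 - 10*A^-8 - 10*A^-12 - 5*A^-16 - A^-20
Summing the groups: <K> = -A^12 + 2*A^8 - 2*A^4 + 4 - 3*A^-4 + 3*A^-8 - 2*A^-12 + A^-16 - A^-20
Normalise by the writhe: (-A^3)^(-w) = (-A^3)^(-4) = A^-12, so f(A) = A^-12 * <K> = -1 + 2*A^-4 - 2*A^-8 + 4*A^-12 - 3*A^-16 + 3*A^-20 - 2*A^-24 + A^-28 - A^-32.
Substitute A = t^(-1/4), i.e. A^e → t^(-e/4): V(t) = -t^8 + t^7 - 2*t^6 + 3*t^5 - 3*t^4 + 4*t^3 - 2*t^2 + 2*t - 1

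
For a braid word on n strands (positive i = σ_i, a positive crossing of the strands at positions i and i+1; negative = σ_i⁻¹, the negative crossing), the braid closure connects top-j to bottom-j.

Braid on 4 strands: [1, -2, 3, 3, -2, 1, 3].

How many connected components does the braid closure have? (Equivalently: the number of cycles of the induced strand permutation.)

Track the strand permutation on 4 strands, starting from identity.
  step 1: s1 swaps positions 1,2 -> [2 1 3 4]
  step 2: s2^-1 swaps positions 2,3 -> [2 3 1 4]
  step 3: s3 swaps positions 3,4 -> [2 3 4 1]
  step 4: s3 swaps positions 3,4 -> [2 3 1 4]
  step 5: s2^-1 swaps positions 2,3 -> [2 1 3 4]
  step 6: s1 swaps positions 1,2 -> [1 2 3 4]
  step 7: s3 swaps positions 3,4 -> [1 2 4 3]
Final permutation (position -> original strand): [1 2 4 3]
Closure components = cycle count of this permutation = 3.

Answer: 3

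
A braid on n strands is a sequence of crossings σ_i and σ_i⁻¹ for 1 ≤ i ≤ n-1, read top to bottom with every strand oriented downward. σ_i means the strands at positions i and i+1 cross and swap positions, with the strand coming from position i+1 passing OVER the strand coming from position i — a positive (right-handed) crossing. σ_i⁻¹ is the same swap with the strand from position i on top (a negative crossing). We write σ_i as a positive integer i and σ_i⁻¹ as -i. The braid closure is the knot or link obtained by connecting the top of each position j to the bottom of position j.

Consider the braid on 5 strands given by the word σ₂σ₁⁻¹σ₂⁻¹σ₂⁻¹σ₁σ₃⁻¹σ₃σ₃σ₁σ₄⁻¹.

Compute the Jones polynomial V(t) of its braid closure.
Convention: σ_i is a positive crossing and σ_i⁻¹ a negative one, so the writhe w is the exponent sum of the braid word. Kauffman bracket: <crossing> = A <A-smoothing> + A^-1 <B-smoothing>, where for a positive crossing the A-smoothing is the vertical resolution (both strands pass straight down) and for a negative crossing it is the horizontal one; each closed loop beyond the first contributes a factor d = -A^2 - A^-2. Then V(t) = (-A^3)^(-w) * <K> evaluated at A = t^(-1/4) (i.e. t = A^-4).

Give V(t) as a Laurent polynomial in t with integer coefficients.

The presented braid s2 s1^-1 s2^-1 s2^-1 s1 s3^-1 s3 s3 s1 s4^-1 on 5 strands reduces by inverse Markov moves (closure unchanged at each step):
  Destabilize: the word has the form β·s4^-1 where s4^-1 occurs only as the final letter (β ∈ B_4); drop it and the last strand → 4 strands.
Reduced to β = s2 s1^-1 s2^-1 s2^-1 s1 s3^-1 s3 s3 s1 on 4 strands, 9 crossings.
Compute on β:
First cancel adjacent σ_i σ_i⁻¹ pairs (Reidemeister II — same braid, same closure): s2 s1^-1 s2^-1 s2^-1 s1 s3^-1 s3 s3 s1 → s2 s1^-1 s2^-1 s2^-1 s1 s3 s1.
Braid: s2 s1^-1 s2^-1 s2^-1 s1 s3 s1 on 4 strands, 7 crossings.
Writhe w = (#positive) - (#negative) = 4 - 3 = 1.
State-sum expansion of <K>. There are 2^7 = 128 states.
For each crossing: s=0 is the vertical smoothing, s=1 horizontal. Crossing k contributes A^(sign_k * (1 - 2*s_k)); loop factor d = -A^2 - A^-2.
Tabulate the states by total A-exponent and number of loops L (A-exp: L × count):
  A^7: L=3 ×1
  A^5: L=2 ×3, L=4 ×4
  A^3: L=1 ×2, L=3 ×17, L=5 ×2
  A^1: L=2 ×22, L=4 ×13
  A^-1: L=1 ×9, L=3 ×24, L=5 ×2
  A^-3: L=2 ×15, L=4 ×6
  A^-5: L=1 ×2, L=3 ×5
  A^-7: L=2 ×1
Each group contributes A^e * Σ count * d^(L-1):
Powers of d = -A^2 - A^-2: d^2 = A^4 + 2 + A^-4; d^3 = -A^6 - 3*A^2 - 3*A^-2 - A^-6; d^4 = A^8 + 4*A^4 + 6 + 4*A^-4 + A^-8.
  A^7 * (d^2) = A^11 + 2*A^7 + A^3
  A^5 * (3*d + 4*d^3) = -4*A^11 - 15*A^7 - 15*A^3 - 4*A^-1
  A^3 * (2 + 17*d^2 + 2*d^4) = 2*A^11 + 25*A^7 + 48*A^3 + 25*A^-1 + 2*A^-5
  A^1 * (22*d + 13*d^3) = -13*A^7 - 61*A^3 - 61*A^-1 - 13*A^-5
  A^-1 * (9 + 24*d^2 + 2*d^4) = 2*A^7 + 32*A^3 + 69*A^-1 + 32*A^-5 + 2*A^-9
  A^-3 * (15*d + 6*d^3) = -6*A^3 - 33*A^-1 - 33*A^-5 - 6*A^-9
  A^-5 * (2 + 5*d^2) = 5*A^-1 + 12*A^-5 + 5*A^-9
  A^-7 * (d) = -A^-5 - A^-9
Summing the groups: <K> = -A^11 + A^7 - A^3 + A^-1 - A^-5
Normalise by the writhe: (-A^3)^(-w) = (-A^3)^(-1) = -A^-3, so f(A) = -A^-3 * <K> = A^8 - A^4 + 1 - A^-4 + A^-8.
Substitute A = t^(-1/4), i.e. A^e → t^(-e/4): V(t) = t^2 - t + 1 - t^-1 + t^-2

Answer: t^2 - t + 1 - t^-1 + t^-2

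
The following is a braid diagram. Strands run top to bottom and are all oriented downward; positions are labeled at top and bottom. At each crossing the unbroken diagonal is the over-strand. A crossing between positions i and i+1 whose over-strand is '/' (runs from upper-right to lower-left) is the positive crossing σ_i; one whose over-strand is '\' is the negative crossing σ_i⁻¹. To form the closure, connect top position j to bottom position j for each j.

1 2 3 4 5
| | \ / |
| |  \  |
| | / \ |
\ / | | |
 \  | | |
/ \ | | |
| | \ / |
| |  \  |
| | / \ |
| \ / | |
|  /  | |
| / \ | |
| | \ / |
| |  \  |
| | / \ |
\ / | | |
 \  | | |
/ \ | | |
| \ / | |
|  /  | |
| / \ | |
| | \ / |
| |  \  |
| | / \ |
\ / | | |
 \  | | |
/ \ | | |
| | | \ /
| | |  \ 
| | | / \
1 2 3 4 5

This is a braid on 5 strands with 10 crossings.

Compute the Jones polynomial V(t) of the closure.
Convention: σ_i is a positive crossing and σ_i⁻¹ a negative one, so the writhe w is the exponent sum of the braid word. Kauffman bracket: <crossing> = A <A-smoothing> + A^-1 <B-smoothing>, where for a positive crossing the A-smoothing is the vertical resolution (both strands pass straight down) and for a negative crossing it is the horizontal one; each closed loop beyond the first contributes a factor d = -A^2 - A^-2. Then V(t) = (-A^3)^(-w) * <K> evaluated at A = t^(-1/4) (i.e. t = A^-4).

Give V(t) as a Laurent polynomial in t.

1 - 2*t^-1 + 4*t^-2 - 5*t^-3 + 7*t^-4 - 7*t^-5 + 6*t^-6 - 5*t^-7 + 3*t^-8 - t^-9

Derivation:
Reading the diagram top to bottom ('/'-over between positions i,i+1 = s_i, '\'-over = s_i^-1): braid word = s3^-1 s1^-1 s3^-1 s2 s3^-1 s1^-1 s2 s3^-1 s1^-1 s4^-1.
The presented braid s3^-1 s1^-1 s3^-1 s2 s3^-1 s1^-1 s2 s3^-1 s1^-1 s4^-1 on 5 strands reduces by inverse Markov moves (closure unchanged at each step):
  Destabilize: the word has the form β·s4^-1 where s4^-1 occurs only as the final letter (β ∈ B_4); drop it and the last strand → 4 strands.
Reduced to β = s3^-1 s1^-1 s3^-1 s2 s3^-1 s1^-1 s2 s3^-1 s1^-1 on 4 strands, 9 crossings.
Compute on β:
Braid: s3^-1 s1^-1 s3^-1 s2 s3^-1 s1^-1 s2 s3^-1 s1^-1 on 4 strands, 9 crossings.
Writhe w = (#positive) - (#negative) = 2 - 7 = -5.
Computing the Kauffman bracket via state sum. There are 2^9 = 512 states.
Each crossing splits two ways (0=vertical, 1=horizontal). The state's weight is A^(#A-smoothings - #B-smoothings) * d^(loops - 1).
Tabulate the states by total A-exponent and number of loops L (A-exp: L × count):
  A^9: L=7 ×1
  A^7: L=6 ×9
  A^5: L=5 ×36
  A^3: L=4 ×83, L=6 ×1
  A^1: L=3 ×118, L=5 ×8
  A^-1: L=2 ×100, L=4 ×26
  A^-3: L=1 ×41, L=3 ×42, L=5 ×1
  A^-5: L=2 ×31, L=4 ×5
  A^-7: L=3 ×9
  A^-9: L=4 ×1
Each group contributes A^e * Σ count * d^(L-1):
Powers of d = -A^2 - A^-2: d^2 = A^4 + 2 + A^-4; d^3 = -A^6 - 3*A^2 - 3*A^-2 - A^-6; d^4 = A^8 + 4*A^4 + 6 + 4*A^-4 + A^-8; d^5 = -A^10 - 5*A^6 - 10*A^2 - 10*A^-2 - 5*A^-6 - A^-10; d^6 = A^12 + 6*A^8 + 15*A^4 + 20 + 15*A^-4 + 6*A^-8 + A^-12.
  A^9 * (d^6) = A^21 + 6*A^17 + 15*A^13 + 20*A^9 + 15*A^5 + 6*A + A^-3
  A^7 * (9*d^5) = -9*A^17 - 45*A^13 - 90*A^9 - 90*A^5 - 45*A - 9*A^-3
  A^5 * (36*d^4) = 36*A^13 + 144*A^9 + 216*A^5 + 144*A + 36*A^-3
  A^3 * (83*d^3 + d^5) = -A^13 - 88*A^9 - 259*A^5 - 259*A - 88*A^-3 - A^-7
  A^1 * (118*d^2 + 8*d^4) = 8*A^9 + 150*A^5 + 284*A + 150*A^-3 + 8*A^-7
  A^-1 * (100*d + 26*d^3) = -26*A^5 - 178*A - 178*A^-3 - 26*A^-7
  A^-3 * (41 + 42*d^2 + d^4) = A^5 + 46*A + 131*A^-3 + 46*A^-7 + A^-11
  A^-5 * (31*d + 5*d^3) = -5*A - 46*A^-3 - 46*A^-7 - 5*A^-11
  A^-7 * (9*d^2) = 9*A^-3 + 18*A^-7 + 9*A^-11
  A^-9 * (d^3) = -A^-3 - 3*A^-7 - 3*A^-11 - A^-15
Summing the groups: <K> = A^21 - 3*A^17 + 5*A^13 - 6*A^9 + 7*A^5 - 7*A + 5*A^-3 - 4*A^-7 + 2*A^-11 - A^-15
Normalise by the writhe: (-A^3)^(-w) = (-A^3)^(5) = -A^15, so f(A) = -A^15 * <K> = -A^36 + 3*A^32 - 5*A^28 + 6*A^24 - 7*A^20 + 7*A^16 - 5*A^12 + 4*A^8 - 2*A^4 + 1.
Substitute A = t^(-1/4), i.e. A^e → t^(-e/4): V(t) = 1 - 2*t^-1 + 4*t^-2 - 5*t^-3 + 7*t^-4 - 7*t^-5 + 6*t^-6 - 5*t^-7 + 3*t^-8 - t^-9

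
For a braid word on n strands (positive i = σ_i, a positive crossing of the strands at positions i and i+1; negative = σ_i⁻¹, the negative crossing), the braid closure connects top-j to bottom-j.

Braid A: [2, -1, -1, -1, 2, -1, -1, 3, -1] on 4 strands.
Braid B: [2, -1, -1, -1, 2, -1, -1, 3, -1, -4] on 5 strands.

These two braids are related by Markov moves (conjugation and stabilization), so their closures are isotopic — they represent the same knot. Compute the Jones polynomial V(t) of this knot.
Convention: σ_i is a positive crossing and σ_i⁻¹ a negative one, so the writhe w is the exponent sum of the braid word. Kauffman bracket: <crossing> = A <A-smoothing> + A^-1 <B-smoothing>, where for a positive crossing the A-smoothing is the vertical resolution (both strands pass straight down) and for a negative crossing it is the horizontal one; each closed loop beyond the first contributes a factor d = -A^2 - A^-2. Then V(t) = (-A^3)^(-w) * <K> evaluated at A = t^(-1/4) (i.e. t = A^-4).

Markov-equivalent braids have isotopic closures, hence identical knot invariants. Strip the Markov moves from each word to reach a common short braid β, then compute V(t) once on β.
Braid A: s2 s1^-1 s1^-1 s1^-1 s2 s1^-1 s1^-1 s3 s1^-1 on 4 strands has no conjugating prefix/suffix or stabilization to strip; take β = s2 s1^-1 s1^-1 s1^-1 s2 s1^-1 s1^-1 s3 s1^-1.
Braid B: s2 s1^-1 s1^-1 s1^-1 s2 s1^-1 s1^-1 s3 s1^-1 s4^-1 on 5 strands reduces by inverse Markov moves (closure unchanged at each step):
  Destabilize: the word has the form β·s4^-1 where s4^-1 occurs only as the final letter (β ∈ B_4); drop it and the last strand → 4 strands.
Reduced to β = s2 s1^-1 s1^-1 s1^-1 s2 s1^-1 s1^-1 s3 s1^-1 on 4 strands, 9 crossings.
Both give the same β = s2 s1^-1 s1^-1 s1^-1 s2 s1^-1 s1^-1 s3 s1^-1 on 4 strands, so one state sum suffices:
Braid: s2 s1^-1 s1^-1 s1^-1 s2 s1^-1 s1^-1 s3 s1^-1 on 4 strands, 9 crossings.
Writhe w = (#positive) - (#negative) = 3 - 6 = -3.
Computing the Kauffman bracket via state sum. There are 2^9 = 512 states.
Each crossing splits two ways (0=vertical, 1=horizontal). The state's weight is A^(#A-smoothings - #B-smoothings) * d^(loops - 1).
Tabulate the states by total A-exponent and number of loops L (A-exp: L × count):
  A^9: L=8 ×1
  A^7: L=7 ×9
  A^5: L=6 ×36
  A^3: L=5 ×84
  A^1: L=4 ×126
  A^-1: L=3 ×124, L=5 ×2
  A^-3: L=2 ×75, L=4 ×9
  A^-5: L=1 ×21, L=3 ×15
  A^-7: L=2 ×8, L=4 ×1
  A^-9: L=3 ×1
Each group contributes A^e * Σ count * d^(L-1):
Powers of d = -A^2 - A^-2: d^2 = A^4 + 2 + A^-4; d^3 = -A^6 - 3*A^2 - 3*A^-2 - A^-6; d^4 = A^8 + 4*A^4 + 6 + 4*A^-4 + A^-8; d^5 = -A^10 - 5*A^6 - 10*A^2 - 10*A^-2 - 5*A^-6 - A^-10; d^6 = A^12 + 6*A^8 + 15*A^4 + 20 + 15*A^-4 + 6*A^-8 + A^-12; d^7 = -A^14 - 7*A^10 - 21*A^6 - 35*A^2 - 35*A^-2 - 21*A^-6 - 7*A^-10 - A^-14.
  A^9 * (d^7) = -A^23 - 7*A^19 - 21*A^15 - 35*A^11 - 35*A^7 - 21*A^3 - 7*A^-1 - A^-5
  A^7 * (9*d^6) = 9*A^19 + 54*A^15 + 135*A^11 + 180*A^7 + 135*A^3 + 54*A^-1 + 9*A^-5
  A^5 * (36*d^5) = -36*A^15 - 180*A^11 - 360*A^7 - 360*A^3 - 180*A^-1 - 36*A^-5
  A^3 * (84*d^4) = 84*A^11 + 336*A^7 + 504*A^3 + 336*A^-1 + 84*A^-5
  A^1 * (126*d^3) = -126*A^7 - 378*A^3 - 378*A^-1 - 126*A^-5
  A^-1 * (124*d^2 + 2*d^4) = 2*A^7 + 132*A^3 + 260*A^-1 + 132*A^-5 + 2*A^-9
  A^-3 * (75*d + 9*d^3) = -9*A^3 - 102*A^-1 - 102*A^-5 - 9*A^-9
  A^-5 * (21 + 15*d^2) = 15*A^-1 + 51*A^-5 + 15*A^-9
  A^-7 * (8*d + d^3) = -A^-1 - 11*A^-5 - 11*A^-9 - A^-13
  A^-9 * (d^2) = A^-5 + 2*A^-9 + A^-13
Summing the groups: <K> = -A^23 + 2*A^19 - 3*A^15 + 4*A^11 - 3*A^7 + 3*A^3 - 3*A^-1 + A^-5 - A^-9
Normalise by the writhe: (-A^3)^(-w) = (-A^3)^(3) = -A^9, so f(A) = -A^9 * <K> = A^32 - 2*A^28 + 3*A^24 - 4*A^20 + 3*A^16 - 3*A^12 + 3*A^8 - A^4 + 1.
Substitute A = t^(-1/4), i.e. A^e → t^(-e/4): V(t) = 1 - t^-1 + 3*t^-2 - 3*t^-3 + 3*t^-4 - 4*t^-5 + 3*t^-6 - 2*t^-7 + t^-8

Answer: 1 - t^-1 + 3*t^-2 - 3*t^-3 + 3*t^-4 - 4*t^-5 + 3*t^-6 - 2*t^-7 + t^-8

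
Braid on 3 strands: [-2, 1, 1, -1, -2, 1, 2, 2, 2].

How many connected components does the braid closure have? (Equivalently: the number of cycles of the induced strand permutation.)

2

Derivation:
Track the strand permutation on 3 strands, starting from identity.
  step 1: s2^-1 swaps positions 2,3 -> [1 3 2]
  step 2: s1 swaps positions 1,2 -> [3 1 2]
  step 3: s1 swaps positions 1,2 -> [1 3 2]
  step 4: s1^-1 swaps positions 1,2 -> [3 1 2]
  step 5: s2^-1 swaps positions 2,3 -> [3 2 1]
  step 6: s1 swaps positions 1,2 -> [2 3 1]
  step 7: s2 swaps positions 2,3 -> [2 1 3]
  step 8: s2 swaps positions 2,3 -> [2 3 1]
  step 9: s2 swaps positions 2,3 -> [2 1 3]
Final permutation (position -> original strand): [2 1 3]
Closure components = cycle count of this permutation = 2.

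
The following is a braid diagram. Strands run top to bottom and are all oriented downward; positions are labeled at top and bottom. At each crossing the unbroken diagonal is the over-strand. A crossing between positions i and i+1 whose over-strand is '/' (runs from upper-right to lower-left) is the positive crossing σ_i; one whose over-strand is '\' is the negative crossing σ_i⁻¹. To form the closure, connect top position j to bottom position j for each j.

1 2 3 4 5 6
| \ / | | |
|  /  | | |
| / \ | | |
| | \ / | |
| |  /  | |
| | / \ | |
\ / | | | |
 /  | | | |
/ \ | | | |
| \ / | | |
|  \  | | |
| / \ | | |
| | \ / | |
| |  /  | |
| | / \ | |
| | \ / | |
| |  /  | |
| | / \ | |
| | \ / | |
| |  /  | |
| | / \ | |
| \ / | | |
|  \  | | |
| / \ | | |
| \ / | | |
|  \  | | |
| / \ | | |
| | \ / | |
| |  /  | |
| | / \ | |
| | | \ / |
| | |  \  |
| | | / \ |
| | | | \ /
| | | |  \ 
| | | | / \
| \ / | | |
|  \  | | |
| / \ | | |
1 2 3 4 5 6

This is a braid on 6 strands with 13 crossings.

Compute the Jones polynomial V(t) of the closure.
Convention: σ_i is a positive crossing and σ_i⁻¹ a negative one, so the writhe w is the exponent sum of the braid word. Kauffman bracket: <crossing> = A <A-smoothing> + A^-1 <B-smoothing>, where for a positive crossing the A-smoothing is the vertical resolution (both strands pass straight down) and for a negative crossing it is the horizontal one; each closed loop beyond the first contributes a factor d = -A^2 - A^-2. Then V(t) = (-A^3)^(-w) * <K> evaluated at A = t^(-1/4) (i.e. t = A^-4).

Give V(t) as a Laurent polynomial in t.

Reading the diagram top to bottom ('/'-over between positions i,i+1 = s_i, '\'-over = s_i^-1): braid word = s2 s3 s1 s2^-1 s3 s3 s3 s2^-1 s2^-1 s3 s4^-1 s5^-1 s2^-1.
The presented braid s2 s3 s1 s2^-1 s3 s3 s3 s2^-1 s2^-1 s3 s4^-1 s5^-1 s2^-1 on 6 strands reduces by inverse Markov moves (closure unchanged at each step):
  Deconjugate: the word is γ·β·γ⁻¹ with γ = s2 (prefix) and γ⁻¹ = s2^-1 (suffix); strip both.
  Destabilize: the word has the form β·s5^-1 where s5^-1 occurs only as the final letter (β ∈ B_5); drop it and the last strand → 5 strands.
  Destabilize: the word has the form β·s4^-1 where s4^-1 occurs only as the final letter (β ∈ B_4); drop it and the last strand → 4 strands.
Reduced to β = s3 s1 s2^-1 s3 s3 s3 s2^-1 s2^-1 s3 on 4 strands, 9 crossings.
Compute on β:
Braid: s3 s1 s2^-1 s3 s3 s3 s2^-1 s2^-1 s3 on 4 strands, 9 crossings.
Writhe w = (#positive) - (#negative) = 6 - 3 = 3.
Computing the Kauffman bracket via state sum. There are 2^9 = 512 states.
Smooth each crossing (0=||, 1=⌣⌢); contribution A^(Σ sign_k(1-2s_k)) * d^(L-1).
Tabulate the states by total A-exponent and number of loops L (A-exp: L × count):
  A^9: L=5 ×1
  A^7: L=4 ×9
  A^5: L=3 ×32, L=5 ×4
  A^3: L=2 ×51, L=4 ×32, L=6 ×1
  A^1: L=1 ×27, L=3 ×81, L=5 ×18
  A^-1: L=2 ×53, L=4 ×67, L=6 ×6
  A^-3: L=3 ×50, L=5 ×33, L=7 ×1
  A^-5: L=4 ×27, L=6 ×9
  A^-7: L=5 ×8, L=7 ×1
  A^-9: L=6 ×1
Each group contributes A^e * Σ count * d^(L-1):
Powers of d = -A^2 - A^-2: d^2 = A^4 + 2 + A^-4; d^3 = -A^6 - 3*A^2 - 3*A^-2 - A^-6; d^4 = A^8 + 4*A^4 + 6 + 4*A^-4 + A^-8; d^5 = -A^10 - 5*A^6 - 10*A^2 - 10*A^-2 - 5*A^-6 - A^-10; d^6 = A^12 + 6*A^8 + 15*A^4 + 20 + 15*A^-4 + 6*A^-8 + A^-12.
  A^9 * (d^4) = A^17 + 4*A^13 + 6*A^9 + 4*A^5 + A
  A^7 * (9*d^3) = -9*A^13 - 27*A^9 - 27*A^5 - 9*A
  A^5 * (32*d^2 + 4*d^4) = 4*A^13 + 48*A^9 + 88*A^5 + 48*A + 4*A^-3
  A^3 * (51*d + 32*d^3 + d^5) = -A^13 - 37*A^9 - 157*A^5 - 157*A - 37*A^-3 - A^-7
  A^1 * (27 + 81*d^2 + 18*d^4) = 18*A^9 + 153*A^5 + 297*A + 153*A^-3 + 18*A^-7
  A^-1 * (53*d + 67*d^3 + 6*d^5) = -6*A^9 - 97*A^5 - 314*A - 314*A^-3 - 97*A^-7 - 6*A^-11
  A^-3 * (50*d^2 + 33*d^4 + d^6) = A^9 + 39*A^5 + 197*A + 318*A^-3 + 197*A^-7 + 39*A^-11 + A^-15
  A^-5 * (27*d^3 + 9*d^5) = -9*A^5 - 72*A - 171*A^-3 - 171*A^-7 - 72*A^-11 - 9*A^-15
  A^-7 * (8*d^4 + d^6) = A^5 + 14*A + 47*A^-3 + 68*A^-7 + 47*A^-11 + 14*A^-15 + A^-19
  A^-9 * (d^5) = -A - 5*A^-3 - 10*A^-7 - 10*A^-11 - 5*A^-15 - A^-19
Summing the groups: <K> = A^17 - 2*A^13 + 3*A^9 - 5*A^5 + 4*A - 5*A^-3 + 4*A^-7 - 2*A^-11 + A^-15
Normalise by the writhe: (-A^3)^(-w) = (-A^3)^(-3) = -A^-9, so f(A) = -A^-9 * <K> = -A^8 + 2*A^4 - 3 + 5*A^-4 - 4*A^-8 + 5*A^-12 - 4*A^-16 + 2*A^-20 - A^-24.
Substitute A = t^(-1/4), i.e. A^e → t^(-e/4): V(t) = -t^6 + 2*t^5 - 4*t^4 + 5*t^3 - 4*t^2 + 5*t - 3 + 2*t^-1 - t^-2

Answer: -t^6 + 2*t^5 - 4*t^4 + 5*t^3 - 4*t^2 + 5*t - 3 + 2*t^-1 - t^-2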